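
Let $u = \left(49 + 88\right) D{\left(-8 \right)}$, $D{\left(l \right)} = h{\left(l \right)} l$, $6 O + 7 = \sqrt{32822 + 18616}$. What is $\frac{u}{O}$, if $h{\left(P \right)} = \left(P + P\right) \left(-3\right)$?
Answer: $- \frac{2209536}{51389} - \frac{315648 \sqrt{51438}}{51389} \approx -1436.1$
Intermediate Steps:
$h{\left(P \right)} = - 6 P$ ($h{\left(P \right)} = 2 P \left(-3\right) = - 6 P$)
$O = - \frac{7}{6} + \frac{\sqrt{51438}}{6}$ ($O = - \frac{7}{6} + \frac{\sqrt{32822 + 18616}}{6} = - \frac{7}{6} + \frac{\sqrt{51438}}{6} \approx 36.633$)
$D{\left(l \right)} = - 6 l^{2}$ ($D{\left(l \right)} = - 6 l l = - 6 l^{2}$)
$u = -52608$ ($u = \left(49 + 88\right) \left(- 6 \left(-8\right)^{2}\right) = 137 \left(\left(-6\right) 64\right) = 137 \left(-384\right) = -52608$)
$\frac{u}{O} = - \frac{52608}{- \frac{7}{6} + \frac{\sqrt{51438}}{6}}$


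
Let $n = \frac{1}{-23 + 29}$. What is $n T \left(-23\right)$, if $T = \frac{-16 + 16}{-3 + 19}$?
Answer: $0$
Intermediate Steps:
$n = \frac{1}{6} \approx 0.16667$
$T = 0$ ($T = \frac{0}{16} = 0 \cdot \frac{1}{16} = 0$)
$n T \left(-23\right) = \frac{1}{6} \cdot 0 \left(-23\right) = 0 \left(-23\right) = 0$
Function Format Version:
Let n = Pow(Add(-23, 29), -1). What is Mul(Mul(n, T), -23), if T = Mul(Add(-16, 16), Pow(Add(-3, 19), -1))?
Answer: 0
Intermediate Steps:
n = Rational(1, 6) (n = Pow(6, -1) = Rational(1, 6) ≈ 0.16667)
T = 0 (T = Mul(0, Pow(16, -1)) = Mul(0, Rational(1, 16)) = 0)
Mul(Mul(n, T), -23) = Mul(Mul(Rational(1, 6), 0), -23) = Mul(0, -23) = 0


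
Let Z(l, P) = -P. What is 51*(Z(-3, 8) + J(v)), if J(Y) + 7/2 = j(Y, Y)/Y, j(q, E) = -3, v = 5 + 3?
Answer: -4845/8 ≈ -605.63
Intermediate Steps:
v = 8
J(Y) = -7/2 - 3/Y
51*(Z(-3, 8) + J(v)) = 51*(-1*8 + (-7/2 - 3/8)) = 51*(-8 + (-7/2 - 3*1/8)) = 51*(-8 + (-7/2 - 3/8)) = 51*(-8 - 31/8) = 51*(-95/8) = -4845/8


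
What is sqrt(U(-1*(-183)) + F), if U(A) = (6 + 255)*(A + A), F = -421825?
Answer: I*sqrt(326299) ≈ 571.23*I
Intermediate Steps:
U(A) = 522*A (U(A) = 261*(2*A) = 522*A)
sqrt(U(-1*(-183)) + F) = sqrt(522*(-1*(-183)) - 421825) = sqrt(522*183 - 421825) = sqrt(95526 - 421825) = sqrt(-326299) = I*sqrt(326299)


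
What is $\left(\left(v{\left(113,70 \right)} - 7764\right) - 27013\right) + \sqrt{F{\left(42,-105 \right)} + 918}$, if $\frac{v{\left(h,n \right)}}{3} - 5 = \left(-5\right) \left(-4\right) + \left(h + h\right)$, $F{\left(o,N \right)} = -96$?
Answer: $-34024 + \sqrt{822} \approx -33995.0$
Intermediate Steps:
$v{\left(h,n \right)} = 75 + 6 h$ ($v{\left(h,n \right)} = 15 + 3 \left(\left(-5\right) \left(-4\right) + \left(h + h\right)\right) = 15 + 3 \left(20 + 2 h\right) = 15 + \left(60 + 6 h\right) = 75 + 6 h$)
$\left(\left(v{\left(113,70 \right)} - 7764\right) - 27013\right) + \sqrt{F{\left(42,-105 \right)} + 918} = \left(\left(\left(75 + 6 \cdot 113\right) - 7764\right) - 27013\right) + \sqrt{-96 + 918} = \left(\left(\left(75 + 678\right) - 7764\right) - 27013\right) + \sqrt{822} = \left(\left(753 - 7764\right) - 27013\right) + \sqrt{822} = \left(-7011 - 27013\right) + \sqrt{822} = -34024 + \sqrt{822}$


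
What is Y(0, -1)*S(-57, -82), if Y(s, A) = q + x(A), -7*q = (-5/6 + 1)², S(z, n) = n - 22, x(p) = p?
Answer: 6578/63 ≈ 104.41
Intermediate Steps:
S(z, n) = -22 + n
q = -1/252 (q = -(-5/6 + 1)²/7 = -(-5*⅙ + 1)²/7 = -(-⅚ + 1)²/7 = -(⅙)²/7 = -⅐*1/36 = -1/252 ≈ -0.0039683)
Y(s, A) = -1/252 + A
Y(0, -1)*S(-57, -82) = (-1/252 - 1)*(-22 - 82) = -253/252*(-104) = 6578/63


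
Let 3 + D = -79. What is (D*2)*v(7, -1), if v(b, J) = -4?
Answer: 656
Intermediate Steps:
D = -82 (D = -3 - 79 = -82)
(D*2)*v(7, -1) = -82*2*(-4) = -164*(-4) = 656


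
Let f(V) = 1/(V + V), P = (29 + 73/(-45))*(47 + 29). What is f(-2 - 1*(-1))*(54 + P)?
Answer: -48031/45 ≈ -1067.4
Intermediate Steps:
P = 93632/45 (P = (29 + 73*(-1/45))*76 = (29 - 73/45)*76 = (1232/45)*76 = 93632/45 ≈ 2080.7)
f(V) = 1/(2*V)
f(-2 - 1*(-1))*(54 + P) = (1/(2*(-2 - 1*(-1))))*(54 + 93632/45) = (1/(2*(-2 + 1)))*(96062/45) = ((½)/(-1))*(96062/45) = ((½)*(-1))*(96062/45) = -½*96062/45 = -48031/45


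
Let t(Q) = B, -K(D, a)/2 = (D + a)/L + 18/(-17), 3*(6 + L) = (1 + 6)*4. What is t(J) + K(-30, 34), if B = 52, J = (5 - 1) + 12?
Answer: 4396/85 ≈ 51.718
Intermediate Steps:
L = 10/3 (L = -6 + ((1 + 6)*4)/3 = -6 + (7*4)/3 = -6 + (⅓)*28 = -6 + 28/3 = 10/3 ≈ 3.3333)
J = 16 (J = 4 + 12 = 16)
K(D, a) = 36/17 - 3*D/5 - 3*a/5 (K(D, a) = -2*((D + a)/(10/3) + 18/(-17)) = -2*((D + a)*(3/10) + 18*(-1/17)) = -2*((3*D/10 + 3*a/10) - 18/17) = -2*(-18/17 + 3*D/10 + 3*a/10) = 36/17 - 3*D/5 - 3*a/5)
t(Q) = 52
t(J) + K(-30, 34) = 52 + (36/17 - ⅗*(-30) - ⅗*34) = 52 + (36/17 + 18 - 102/5) = 52 - 24/85 = 4396/85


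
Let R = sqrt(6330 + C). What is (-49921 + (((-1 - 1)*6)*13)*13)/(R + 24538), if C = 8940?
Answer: -637362281/301049087 + 51949*sqrt(15270)/602098174 ≈ -2.1065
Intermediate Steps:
R = sqrt(15270) (R = sqrt(6330 + 8940) = sqrt(15270) ≈ 123.57)
(-49921 + (((-1 - 1)*6)*13)*13)/(R + 24538) = (-49921 + (((-1 - 1)*6)*13)*13)/(sqrt(15270) + 24538) = (-49921 + (-2*6*13)*13)/(24538 + sqrt(15270)) = (-49921 - 12*13*13)/(24538 + sqrt(15270)) = (-49921 - 156*13)/(24538 + sqrt(15270)) = (-49921 - 2028)/(24538 + sqrt(15270)) = -51949/(24538 + sqrt(15270))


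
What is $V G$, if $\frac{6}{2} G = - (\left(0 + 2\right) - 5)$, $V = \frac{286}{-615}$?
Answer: $- \frac{286}{615} \approx -0.46504$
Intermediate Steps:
$V = - \frac{286}{615}$ ($V = 286 \left(- \frac{1}{615}\right) = - \frac{286}{615} \approx -0.46504$)
$G = 1$ ($G = \frac{\left(-1\right) \left(\left(0 + 2\right) - 5\right)}{3} = \frac{\left(-1\right) \left(2 - 5\right)}{3} = \frac{\left(-1\right) \left(-3\right)}{3} = \frac{1}{3} \cdot 3 = 1$)
$V G = \left(- \frac{286}{615}\right) 1 = - \frac{286}{615}$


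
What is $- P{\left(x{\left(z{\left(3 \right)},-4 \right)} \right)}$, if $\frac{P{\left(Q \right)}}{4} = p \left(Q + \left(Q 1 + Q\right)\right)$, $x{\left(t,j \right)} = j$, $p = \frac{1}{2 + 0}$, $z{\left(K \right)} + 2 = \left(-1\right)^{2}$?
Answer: $24$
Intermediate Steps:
$z{\left(K \right)} = -1$ ($z{\left(K \right)} = -2 + \left(-1\right)^{2} = -2 + 1 = -1$)
$p = \frac{1}{2} \approx 0.5$
$P{\left(Q \right)} = 6 Q$ ($P{\left(Q \right)} = 4 \frac{Q + \left(Q 1 + Q\right)}{2} = 4 \frac{Q + \left(Q + Q\right)}{2} = 4 \frac{Q + 2 Q}{2} = 4 \frac{3 Q}{2} = 6 Q$)
$- P{\left(x{\left(z{\left(3 \right)},-4 \right)} \right)} = - 6 \left(-4\right) = \left(-1\right) \left(-24\right) = 24$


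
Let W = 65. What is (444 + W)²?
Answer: 259081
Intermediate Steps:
(444 + W)² = (444 + 65)² = 509² = 259081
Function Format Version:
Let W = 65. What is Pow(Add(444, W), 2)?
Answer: 259081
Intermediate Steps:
Pow(Add(444, W), 2) = Pow(Add(444, 65), 2) = Pow(509, 2) = 259081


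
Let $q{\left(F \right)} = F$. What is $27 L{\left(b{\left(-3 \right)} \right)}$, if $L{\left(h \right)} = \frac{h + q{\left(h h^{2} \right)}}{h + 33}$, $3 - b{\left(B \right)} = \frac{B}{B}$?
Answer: $\frac{54}{7} \approx 7.7143$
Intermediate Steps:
$b{\left(B \right)} = 2$ ($b{\left(B \right)} = 3 - \frac{B}{B} = 3 - 1 = 2$)
$L{\left(h \right)} = \frac{h + h^{3}}{33 + h}$ ($L{\left(h \right)} = \frac{h + h h^{2}}{h + 33} = \frac{h + h^{3}}{33 + h}$)
$27 L{\left(b{\left(-3 \right)} \right)} = 27 \frac{2 + 2^{3}}{33 + 2} = 27 \frac{2 + 8}{35} = 27 \cdot \frac{1}{35} \cdot 10 = 27 \cdot \frac{2}{7} = \frac{54}{7}$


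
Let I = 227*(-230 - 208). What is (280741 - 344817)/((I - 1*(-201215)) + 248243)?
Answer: -16019/87508 ≈ -0.18306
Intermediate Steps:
I = -99426 (I = 227*(-438) = -99426)
(280741 - 344817)/((I - 1*(-201215)) + 248243) = (280741 - 344817)/((-99426 - 1*(-201215)) + 248243) = -64076/((-99426 + 201215) + 248243) = -64076/(101789 + 248243) = -64076/350032 = -64076*1/350032 = -16019/87508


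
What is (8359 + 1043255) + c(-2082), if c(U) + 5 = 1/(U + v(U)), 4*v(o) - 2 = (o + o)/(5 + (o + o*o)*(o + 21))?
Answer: 39092325106070102667/37173821376509 ≈ 1.0516e+6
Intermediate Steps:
v(o) = 1/2 + o/(2*(5 + (21 + o)*(o + o**2))) (v(o) = 1/2 + ((o + o)/(5 + (o + o*o)*(o + 21)))/4 = 1/2 + ((2*o)/(5 + (o + o**2)*(21 + o)))/4 = 1/2 + ((2*o)/(5 + (21 + o)*(o + o**2)))/4 = 1/2 + (2*o/(5 + (21 + o)*(o + o**2)))/4 = 1/2 + o/(2*(5 + (21 + o)*(o + o**2))))
c(U) = -5 + 1/(U + (5 + U**3 + 22*U + 22*U**2)/(2*(5 + U**3 + 21*U + 22*U**2)))
(8359 + 1043255) + c(-2082) = (8359 + 1043255) + (-15 - 276*(-2082)**2 - 223*(-2082)**3 - 118*(-2082) - 10*(-2082)**4)/(5 + 2*(-2082)**4 + 32*(-2082) + 45*(-2082)**3 + 64*(-2082)**2) = 1051614 + (-15 - 276*4334724 - 223*(-9024895368) + 245676 - 10*18789832156176)/(5 + 2*18789832156176 - 66624 + 45*(-9024895368) + 64*4334724) = 1051614 + (-15 - 1196383824 + 2012551667064 + 245676 - 187898321561760)/(5 + 37579664312352 - 66624 - 406120291560 + 277422336) = 1051614 - 185886966032859/37173821376509 = 39092325106070102667/37173821376509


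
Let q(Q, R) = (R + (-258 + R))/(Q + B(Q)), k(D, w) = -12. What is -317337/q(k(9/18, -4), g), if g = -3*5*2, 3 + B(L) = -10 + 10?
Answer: -1586685/106 ≈ -14969.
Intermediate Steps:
B(L) = -3 (B(L) = -3 + (-10 + 10) = -3 + 0 = -3)
g = -30 (g = -15*2 = -30)
q(Q, R) = (-258 + 2*R)/(-3 + Q) (q(Q, R) = (R + (-258 + R))/(Q - 3) = (-258 + 2*R)/(-3 + Q))
-317337/q(k(9/18, -4), g) = -317337*(-3 - 12)/(2*(-129 - 30)) = -317337/(2*(-159)/(-15)) = -317337/(2*(-1/15)*(-159)) = -317337/106/5 = -317337*5/106 = -1586685/106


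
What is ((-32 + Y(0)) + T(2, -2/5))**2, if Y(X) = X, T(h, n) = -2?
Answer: 1156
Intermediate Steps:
((-32 + Y(0)) + T(2, -2/5))**2 = ((-32 + 0) - 2)**2 = (-32 - 2)**2 = (-34)**2 = 1156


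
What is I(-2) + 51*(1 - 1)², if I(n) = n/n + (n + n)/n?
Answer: 3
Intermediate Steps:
I(n) = 3 (I(n) = 1 + (2*n)/n = 1 + 2 = 3)
I(-2) + 51*(1 - 1)² = 3 + 51*(1 - 1)² = 3 + 51*0² = 3 + 51*0 = 3 + 0 = 3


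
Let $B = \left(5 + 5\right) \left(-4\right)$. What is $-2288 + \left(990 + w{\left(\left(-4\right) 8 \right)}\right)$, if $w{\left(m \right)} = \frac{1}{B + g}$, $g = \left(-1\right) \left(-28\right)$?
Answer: $- \frac{15577}{12} \approx -1298.1$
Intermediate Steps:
$B = -40$ ($B = 10 \left(-4\right) = -40$)
$g = 28$
$w{\left(m \right)} = - \frac{1}{12}$ ($w{\left(m \right)} = \frac{1}{-40 + 28} = \frac{1}{-12} = - \frac{1}{12}$)
$-2288 + \left(990 + w{\left(\left(-4\right) 8 \right)}\right) = -2288 + \left(990 - \frac{1}{12}\right) = -2288 + \frac{11879}{12} = - \frac{15577}{12}$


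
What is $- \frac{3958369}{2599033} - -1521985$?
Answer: $\frac{3955685282136}{2599033} \approx 1.522 \cdot 10^{6}$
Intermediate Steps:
$- \frac{3958369}{2599033} - -1521985 = \left(-3958369\right) \frac{1}{2599033} + 1521985 = - \frac{3958369}{2599033} + 1521985 = \frac{3955685282136}{2599033}$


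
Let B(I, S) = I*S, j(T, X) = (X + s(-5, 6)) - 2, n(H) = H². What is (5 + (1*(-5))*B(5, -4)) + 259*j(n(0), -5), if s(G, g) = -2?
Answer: -2226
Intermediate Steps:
j(T, X) = -4 + X (j(T, X) = (X - 2) - 2 = (-2 + X) - 2 = -4 + X)
(5 + (1*(-5))*B(5, -4)) + 259*j(n(0), -5) = (5 + (1*(-5))*(5*(-4))) + 259*(-4 - 5) = (5 - 5*(-20)) + 259*(-9) = (5 + 100) - 2331 = 105 - 2331 = -2226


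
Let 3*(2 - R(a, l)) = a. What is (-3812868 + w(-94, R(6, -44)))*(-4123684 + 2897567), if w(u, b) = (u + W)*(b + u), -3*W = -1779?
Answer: 4732534517558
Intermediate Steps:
W = 593 (W = -⅓*(-1779) = 593)
R(a, l) = 2 - a/3
w(u, b) = (593 + u)*(b + u) (w(u, b) = (u + 593)*(b + u) = (593 + u)*(b + u))
(-3812868 + w(-94, R(6, -44)))*(-4123684 + 2897567) = (-3812868 + ((-94)² + 593*(2 - ⅓*6) + 593*(-94) + (2 - ⅓*6)*(-94)))*(-4123684 + 2897567) = (-3812868 + (8836 + 593*(2 - 2) - 55742 + (2 - 2)*(-94)))*(-1226117) = (-3812868 + (8836 + 593*0 - 55742 + 0*(-94)))*(-1226117) = (-3812868 + (8836 + 0 - 55742 + 0))*(-1226117) = (-3812868 - 46906)*(-1226117) = -3859774*(-1226117) = 4732534517558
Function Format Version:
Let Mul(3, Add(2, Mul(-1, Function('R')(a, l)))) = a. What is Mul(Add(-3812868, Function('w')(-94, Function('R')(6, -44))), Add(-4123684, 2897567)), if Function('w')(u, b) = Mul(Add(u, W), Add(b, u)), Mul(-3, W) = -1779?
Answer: 4732534517558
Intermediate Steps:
W = 593 (W = Mul(Rational(-1, 3), -1779) = 593)
Function('R')(a, l) = Add(2, Mul(Rational(-1, 3), a))
Function('w')(u, b) = Mul(Add(593, u), Add(b, u)) (Function('w')(u, b) = Mul(Add(u, 593), Add(b, u)) = Mul(Add(593, u), Add(b, u)))
Mul(Add(-3812868, Function('w')(-94, Function('R')(6, -44))), Add(-4123684, 2897567)) = Mul(Add(-3812868, Add(Pow(-94, 2), Mul(593, Add(2, Mul(Rational(-1, 3), 6))), Mul(593, -94), Mul(Add(2, Mul(Rational(-1, 3), 6)), -94))), Add(-4123684, 2897567)) = Mul(Add(-3812868, Add(8836, Mul(593, Add(2, -2)), -55742, Mul(Add(2, -2), -94))), -1226117) = Mul(Add(-3812868, Add(8836, Mul(593, 0), -55742, Mul(0, -94))), -1226117) = Mul(Add(-3812868, Add(8836, 0, -55742, 0)), -1226117) = Mul(Add(-3812868, -46906), -1226117) = Mul(-3859774, -1226117) = 4732534517558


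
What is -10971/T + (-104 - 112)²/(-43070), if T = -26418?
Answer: -126672873/189637210 ≈ -0.66797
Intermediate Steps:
-10971/T + (-104 - 112)²/(-43070) = -10971/(-26418) + (-104 - 112)²/(-43070) = -10971*(-1/26418) + (-216)²*(-1/43070) = 3657/8806 + 46656*(-1/43070) = 3657/8806 - 23328/21535 = -126672873/189637210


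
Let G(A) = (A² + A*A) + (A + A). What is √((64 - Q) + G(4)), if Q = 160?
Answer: 2*I*√14 ≈ 7.4833*I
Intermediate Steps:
G(A) = 2*A + 2*A² (G(A) = (A² + A²) + 2*A = 2*A² + 2*A = 2*A + 2*A²)
√((64 - Q) + G(4)) = √((64 - 1*160) + 2*4*(1 + 4)) = √((64 - 160) + 2*4*5) = √(-96 + 40) = √(-56) = 2*I*√14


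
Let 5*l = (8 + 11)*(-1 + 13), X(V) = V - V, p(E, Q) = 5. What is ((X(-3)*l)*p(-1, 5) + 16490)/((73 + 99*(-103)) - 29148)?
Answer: -8245/19636 ≈ -0.41989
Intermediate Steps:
X(V) = 0
l = 228/5 (l = ((8 + 11)*(-1 + 13))/5 = (19*12)/5 = (⅕)*228 = 228/5 ≈ 45.600)
((X(-3)*l)*p(-1, 5) + 16490)/((73 + 99*(-103)) - 29148) = ((0*(228/5))*5 + 16490)/((73 + 99*(-103)) - 29148) = (0*5 + 16490)/((73 - 10197) - 29148) = (0 + 16490)/(-10124 - 29148) = 16490/(-39272) = 16490*(-1/39272) = -8245/19636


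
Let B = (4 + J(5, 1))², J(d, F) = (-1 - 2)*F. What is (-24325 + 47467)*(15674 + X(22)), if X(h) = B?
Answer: 362750850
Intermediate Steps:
J(d, F) = -3*F
B = 1 (B = (4 - 3*1)² = (4 - 3)² = 1² = 1)
X(h) = 1
(-24325 + 47467)*(15674 + X(22)) = (-24325 + 47467)*(15674 + 1) = 23142*15675 = 362750850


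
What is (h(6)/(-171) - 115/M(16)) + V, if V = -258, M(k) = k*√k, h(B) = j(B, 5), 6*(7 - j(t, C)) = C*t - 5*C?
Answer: -8530835/32832 ≈ -259.83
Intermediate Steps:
j(t, C) = 7 + 5*C/6 - C*t/6 (j(t, C) = 7 - (C*t - 5*C)/6 = 7 - (-5*C + C*t)/6 = 7 + (5*C/6 - C*t/6) = 7 + 5*C/6 - C*t/6)
h(B) = 67/6 - 5*B/6 (h(B) = 7 + (⅚)*5 - ⅙*5*B = 7 + 25/6 - 5*B/6 = 67/6 - 5*B/6)
M(k) = k^(3/2)
(h(6)/(-171) - 115/M(16)) + V = ((67/6 - ⅚*6)/(-171) - 115/(16^(3/2))) - 258 = ((67/6 - 5)*(-1/171) - 115/64) - 258 = ((37/6)*(-1/171) - 115*1/64) - 258 = (-37/1026 - 115/64) - 258 = -60179/32832 - 258 = -8530835/32832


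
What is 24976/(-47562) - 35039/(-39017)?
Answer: 346018163/927863277 ≈ 0.37292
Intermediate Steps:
24976/(-47562) - 35039/(-39017) = 24976*(-1/47562) - 35039*(-1/39017) = -12488/23781 + 35039/39017 = 346018163/927863277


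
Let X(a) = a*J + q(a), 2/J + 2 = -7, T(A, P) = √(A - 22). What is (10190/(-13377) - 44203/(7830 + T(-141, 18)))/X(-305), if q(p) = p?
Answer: 51685042620/1913639783419 - 397827*I*√163/130894849505 ≈ 0.027009 - 3.8803e-5*I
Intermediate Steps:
T(A, P) = √(-22 + A)
J = -2/9 (J = 2/(-2 - 7) = 2/(-9) = 2*(-⅑) = -2/9 ≈ -0.22222)
X(a) = 7*a/9 (X(a) = a*(-2/9) + a = -2*a/9 + a = 7*a/9)
(10190/(-13377) - 44203/(7830 + T(-141, 18)))/X(-305) = (10190/(-13377) - 44203/(7830 + √(-22 - 141)))/(((7/9)*(-305))) = (10190*(-1/13377) - 44203/(7830 + √(-163)))/(-2135/9) = (-10190/13377 - 44203/(7830 + I*√163))*(-9/2135) = 6114/1903993 + 397827/(2135*(7830 + I*√163))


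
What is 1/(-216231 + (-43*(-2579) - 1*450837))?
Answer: -1/556171 ≈ -1.7980e-6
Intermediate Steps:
1/(-216231 + (-43*(-2579) - 1*450837)) = 1/(-216231 + (110897 - 450837)) = 1/(-216231 - 339940) = 1/(-556171) = -1/556171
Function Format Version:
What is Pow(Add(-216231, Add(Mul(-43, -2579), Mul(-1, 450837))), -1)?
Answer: Rational(-1, 556171) ≈ -1.7980e-6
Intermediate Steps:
Pow(Add(-216231, Add(Mul(-43, -2579), Mul(-1, 450837))), -1) = Pow(Add(-216231, Add(110897, -450837)), -1) = Pow(Add(-216231, -339940), -1) = Pow(-556171, -1) = Rational(-1, 556171)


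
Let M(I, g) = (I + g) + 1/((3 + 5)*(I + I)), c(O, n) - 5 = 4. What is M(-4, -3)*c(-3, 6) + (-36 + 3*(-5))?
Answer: -7305/64 ≈ -114.14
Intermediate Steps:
c(O, n) = 9 (c(O, n) = 5 + 4 = 9)
M(I, g) = I + g + 1/(16*I) (M(I, g) = (I + g) + 1/(8*(2*I)) = (I + g) + 1/(16*I) = I + g + 1/(16*I))
M(-4, -3)*c(-3, 6) + (-36 + 3*(-5)) = (-4 - 3 + (1/16)/(-4))*9 + (-36 + 3*(-5)) = (-4 - 3 + (1/16)*(-1/4))*9 + (-36 - 15) = (-4 - 3 - 1/64)*9 - 51 = -449/64*9 - 51 = -4041/64 - 51 = -7305/64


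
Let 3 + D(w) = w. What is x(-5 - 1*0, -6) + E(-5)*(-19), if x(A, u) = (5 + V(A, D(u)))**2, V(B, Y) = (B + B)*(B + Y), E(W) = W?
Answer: 21120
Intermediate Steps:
D(w) = -3 + w
V(B, Y) = 2*B*(B + Y) (V(B, Y) = (2*B)*(B + Y) = 2*B*(B + Y))
x(A, u) = (5 + 2*A*(-3 + A + u))**2 (x(A, u) = (5 + 2*A*(A + (-3 + u)))**2 = (5 + 2*A*(-3 + A + u))**2)
x(-5 - 1*0, -6) + E(-5)*(-19) = (5 + 2*(-5 - 1*0)*(-3 + (-5 - 1*0) - 6))**2 - 5*(-19) = (5 + 2*(-5 + 0)*(-3 + (-5 + 0) - 6))**2 + 95 = (5 + 2*(-5)*(-3 - 5 - 6))**2 + 95 = (5 + 2*(-5)*(-14))**2 + 95 = (5 + 140)**2 + 95 = 145**2 + 95 = 21025 + 95 = 21120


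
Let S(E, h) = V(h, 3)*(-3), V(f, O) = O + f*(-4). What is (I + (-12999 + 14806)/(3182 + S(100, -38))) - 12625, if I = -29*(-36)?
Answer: -2420290/209 ≈ -11580.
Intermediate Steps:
V(f, O) = O - 4*f
S(E, h) = -9 + 12*h (S(E, h) = (3 - 4*h)*(-3) = -9 + 12*h)
I = 1044
(I + (-12999 + 14806)/(3182 + S(100, -38))) - 12625 = (1044 + (-12999 + 14806)/(3182 + (-9 + 12*(-38)))) - 12625 = (1044 + 1807/(3182 + (-9 - 456))) - 12625 = (1044 + 1807/(3182 - 465)) - 12625 = (1044 + 1807/2717) - 12625 = (1044 + 1807*(1/2717)) - 12625 = (1044 + 139/209) - 12625 = 218335/209 - 12625 = -2420290/209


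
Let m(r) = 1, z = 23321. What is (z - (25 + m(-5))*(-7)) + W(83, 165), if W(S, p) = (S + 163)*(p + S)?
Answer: 84511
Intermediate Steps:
W(S, p) = (163 + S)*(S + p)
(z - (25 + m(-5))*(-7)) + W(83, 165) = (23321 - (25 + 1)*(-7)) + (83² + 163*83 + 163*165 + 83*165) = (23321 - 26*(-7)) + (6889 + 13529 + 26895 + 13695) = (23321 - 1*(-182)) + 61008 = (23321 + 182) + 61008 = 23503 + 61008 = 84511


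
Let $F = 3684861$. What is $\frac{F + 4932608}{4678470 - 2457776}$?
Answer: $\frac{1231067}{317242} \approx 3.8805$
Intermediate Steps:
$\frac{F + 4932608}{4678470 - 2457776} = \frac{3684861 + 4932608}{4678470 - 2457776} = \frac{8617469}{2220694} = 8617469 \cdot \frac{1}{2220694} = \frac{1231067}{317242}$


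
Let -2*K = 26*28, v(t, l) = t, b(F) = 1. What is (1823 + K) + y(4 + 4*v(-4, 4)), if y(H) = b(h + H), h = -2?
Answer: 1460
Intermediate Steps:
y(H) = 1
K = -364 (K = -13*28 = -1/2*728 = -364)
(1823 + K) + y(4 + 4*v(-4, 4)) = (1823 - 364) + 1 = 1459 + 1 = 1460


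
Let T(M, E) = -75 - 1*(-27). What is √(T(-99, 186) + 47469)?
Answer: 3*√5269 ≈ 217.76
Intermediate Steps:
T(M, E) = -48 (T(M, E) = -75 + 27 = -48)
√(T(-99, 186) + 47469) = √(-48 + 47469) = √47421 = 3*√5269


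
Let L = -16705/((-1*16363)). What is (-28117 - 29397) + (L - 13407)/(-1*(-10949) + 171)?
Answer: -2616317238469/45489140 ≈ -57515.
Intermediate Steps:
L = 16705/16363 (L = -16705/(-16363) = -16705*(-1/16363) = 16705/16363 ≈ 1.0209)
(-28117 - 29397) + (L - 13407)/(-1*(-10949) + 171) = (-28117 - 29397) + (16705/16363 - 13407)/(-1*(-10949) + 171) = -57514 - 219362036/(16363*(10949 + 171)) = -57514 - 219362036/16363/11120 = -57514 - 219362036/16363*1/11120 = -57514 - 54840509/45489140 = -2616317238469/45489140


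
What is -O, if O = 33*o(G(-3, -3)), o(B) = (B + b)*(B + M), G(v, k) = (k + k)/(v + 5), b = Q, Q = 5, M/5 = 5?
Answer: -1452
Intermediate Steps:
M = 25 (M = 5*5 = 25)
b = 5
G(v, k) = 2*k/(5 + v) (G(v, k) = (2*k)/(5 + v) = 2*k/(5 + v))
o(B) = (5 + B)*(25 + B) (o(B) = (B + 5)*(B + 25) = (5 + B)*(25 + B))
O = 1452 (O = 33*(125 + (2*(-3)/(5 - 3))**2 + 30*(2*(-3)/(5 - 3))) = 33*(125 + (2*(-3)/2)**2 + 30*(2*(-3)/2)) = 33*(125 + (2*(-3)*(1/2))**2 + 30*(2*(-3)*(1/2))) = 33*(125 + (-3)**2 + 30*(-3)) = 33*(125 + 9 - 90) = 33*44 = 1452)
-O = -1*1452 = -1452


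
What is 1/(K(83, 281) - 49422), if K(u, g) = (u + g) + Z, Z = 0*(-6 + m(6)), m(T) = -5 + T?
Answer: -1/49058 ≈ -2.0384e-5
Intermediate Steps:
Z = 0 (Z = 0*(-6 + (-5 + 6)) = 0*(-6 + 1) = 0*(-5) = 0)
K(u, g) = g + u (K(u, g) = (u + g) + 0 = (g + u) + 0 = g + u)
1/(K(83, 281) - 49422) = 1/((281 + 83) - 49422) = 1/(364 - 49422) = 1/(-49058) = -1/49058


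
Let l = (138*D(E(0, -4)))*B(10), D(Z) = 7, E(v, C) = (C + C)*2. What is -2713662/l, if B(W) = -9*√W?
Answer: 7179*√10/230 ≈ 98.704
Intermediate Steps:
E(v, C) = 4*C (E(v, C) = (2*C)*2 = 4*C)
l = -8694*√10 (l = (138*7)*(-9*√10) = 966*(-9*√10) = -8694*√10 ≈ -27493.)
-2713662/l = -2713662*(-√10/86940) = -(-7179)*√10/230 = 7179*√10/230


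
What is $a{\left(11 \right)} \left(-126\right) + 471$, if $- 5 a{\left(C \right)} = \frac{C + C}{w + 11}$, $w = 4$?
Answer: $\frac{12699}{25} \approx 507.96$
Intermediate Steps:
$a{\left(C \right)} = - \frac{2 C}{75}$ ($a{\left(C \right)} = - \frac{\left(C + C\right) \frac{1}{4 + 11}}{5} = - \frac{2 C \frac{1}{15}}{5} = - \frac{\frac{2}{15} C}{5} = - \frac{2 C}{75}$)
$a{\left(11 \right)} \left(-126\right) + 471 = \left(- \frac{2}{75}\right) 11 \left(-126\right) + 471 = \left(- \frac{22}{75}\right) \left(-126\right) + 471 = \frac{924}{25} + 471 = \frac{12699}{25}$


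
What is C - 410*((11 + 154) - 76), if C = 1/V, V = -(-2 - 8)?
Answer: -364899/10 ≈ -36490.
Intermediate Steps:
V = 10 (V = -1*(-10) = 10)
C = 1/10 ≈ 0.10000
C - 410*((11 + 154) - 76) = 1/10 - 410*((11 + 154) - 76) = 1/10 - 410*(165 - 76) = 1/10 - 410*89 = 1/10 - 36490 = -364899/10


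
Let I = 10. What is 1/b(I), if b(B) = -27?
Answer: -1/27 ≈ -0.037037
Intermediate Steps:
1/b(I) = 1/(-27) = -1/27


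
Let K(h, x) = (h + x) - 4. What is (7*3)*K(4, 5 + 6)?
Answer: 231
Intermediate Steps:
K(h, x) = -4 + h + x
(7*3)*K(4, 5 + 6) = (7*3)*(-4 + 4 + (5 + 6)) = 21*(-4 + 4 + 11) = 21*11 = 231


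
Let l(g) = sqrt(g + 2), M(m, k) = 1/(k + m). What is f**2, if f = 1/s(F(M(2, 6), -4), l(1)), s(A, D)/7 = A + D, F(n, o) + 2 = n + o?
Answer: 3136/4068289 + 48128*sqrt(3)/199346161 ≈ 0.0011890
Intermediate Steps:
l(g) = sqrt(2 + g)
F(n, o) = -2 + n + o (F(n, o) = -2 + (n + o) = -2 + n + o)
s(A, D) = 7*A + 7*D (s(A, D) = 7*(A + D) = 7*A + 7*D)
f = 1/(-329/8 + 7*sqrt(3)) (f = 1/(7*(-2 + 1/(6 + 2) - 4) + 7*sqrt(2 + 1)) = 1/(7*(-2 + 1/8 - 4) + 7*sqrt(3)) = 1/(7*(-47/8) + 7*sqrt(3)) = 1/(-329/8 + 7*sqrt(3)) ≈ -0.034482)
f**2 = (-376/14119 - 64*sqrt(3)/14119)**2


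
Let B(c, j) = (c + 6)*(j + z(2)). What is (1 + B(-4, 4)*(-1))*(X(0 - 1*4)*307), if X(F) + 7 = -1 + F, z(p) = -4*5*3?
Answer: -416292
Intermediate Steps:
z(p) = -60 (z(p) = -20*3 = -60)
B(c, j) = (-60 + j)*(6 + c) (B(c, j) = (c + 6)*(j - 60) = (6 + c)*(-60 + j) = (-60 + j)*(6 + c))
X(F) = -8 + F (X(F) = -7 + (-1 + F) = -8 + F)
(1 + B(-4, 4)*(-1))*(X(0 - 1*4)*307) = (1 + (-360 - 60*(-4) + 6*4 - 4*4)*(-1))*((-8 + (0 - 1*4))*307) = (1 + (-360 + 240 + 24 - 16)*(-1))*((-8 + (0 - 4))*307) = (1 - 112*(-1))*((-8 - 4)*307) = (1 + 112)*(-12*307) = 113*(-3684) = -416292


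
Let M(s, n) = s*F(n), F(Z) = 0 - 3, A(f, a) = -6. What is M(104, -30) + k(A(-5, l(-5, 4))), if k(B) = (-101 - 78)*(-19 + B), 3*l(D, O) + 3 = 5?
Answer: 4163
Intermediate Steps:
l(D, O) = ⅔ (l(D, O) = -1 + (⅓)*5 = -1 + 5/3 = ⅔)
F(Z) = -3
M(s, n) = -3*s (M(s, n) = s*(-3) = -3*s)
k(B) = 3401 - 179*B (k(B) = -179*(-19 + B) = 3401 - 179*B)
M(104, -30) + k(A(-5, l(-5, 4))) = -3*104 + (3401 - 179*(-6)) = -312 + (3401 + 1074) = -312 + 4475 = 4163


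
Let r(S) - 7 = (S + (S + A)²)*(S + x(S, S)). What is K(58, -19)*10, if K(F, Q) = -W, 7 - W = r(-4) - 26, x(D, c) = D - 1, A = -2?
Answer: -3140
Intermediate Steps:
x(D, c) = -1 + D
r(S) = 7 + (-1 + 2*S)*(S + (-2 + S)²) (r(S) = 7 + (S + (S - 2)²)*(S + (-1 + S)) = 7 + (S + (-2 + S)²)*(-1 + 2*S) = 7 + (-1 + 2*S)*(S + (-2 + S)²))
W = 314 (W = 7 - ((3 - 7*(-4)² + 2*(-4)³ + 11*(-4)) - 26) = 7 - ((3 - 7*16 + 2*(-64) - 44) - 26) = 7 - ((3 - 112 - 128 - 44) - 26) = 7 - (-281 - 26) = 7 - 1*(-307) = 7 + 307 = 314)
K(F, Q) = -314 (K(F, Q) = -1*314 = -314)
K(58, -19)*10 = -314*10 = -3140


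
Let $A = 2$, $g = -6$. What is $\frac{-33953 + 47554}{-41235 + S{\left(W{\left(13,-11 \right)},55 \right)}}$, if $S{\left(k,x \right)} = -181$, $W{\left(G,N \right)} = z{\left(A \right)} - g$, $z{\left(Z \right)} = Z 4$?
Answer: $- \frac{13601}{41416} \approx -0.3284$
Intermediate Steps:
$z{\left(Z \right)} = 4 Z$
$W{\left(G,N \right)} = 14$ ($W{\left(G,N \right)} = 4 \cdot 2 - -6 = 8 + 6 = 14$)
$\frac{-33953 + 47554}{-41235 + S{\left(W{\left(13,-11 \right)},55 \right)}} = \frac{-33953 + 47554}{-41235 - 181} = \frac{13601}{-41416} = 13601 \left(- \frac{1}{41416}\right) = - \frac{13601}{41416}$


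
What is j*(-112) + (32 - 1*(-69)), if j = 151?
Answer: -16811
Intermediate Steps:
j*(-112) + (32 - 1*(-69)) = 151*(-112) + (32 - 1*(-69)) = -16912 + (32 + 69) = -16912 + 101 = -16811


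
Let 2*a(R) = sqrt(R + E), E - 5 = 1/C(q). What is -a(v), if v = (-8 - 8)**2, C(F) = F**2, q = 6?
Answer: -sqrt(9397)/12 ≈ -8.0782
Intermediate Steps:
v = 256 (v = (-16)**2 = 256)
E = 181/36 (E = 5 + 1/(6**2) = 5 + 1/36 = 181/36 ≈ 5.0278)
a(R) = sqrt(181/36 + R)/2 (a(R) = sqrt(R + 181/36)/2 = sqrt(181/36 + R)/2)
-a(v) = -sqrt(181 + 36*256)/12 = -sqrt(181 + 9216)/12 = -sqrt(9397)/12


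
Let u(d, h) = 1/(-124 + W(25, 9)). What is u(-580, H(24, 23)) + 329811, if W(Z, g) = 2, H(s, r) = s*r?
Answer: 40236941/122 ≈ 3.2981e+5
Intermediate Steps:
H(s, r) = r*s
u(d, h) = -1/122 (u(d, h) = 1/(-124 + 2) = 1/(-122) = -1/122)
u(-580, H(24, 23)) + 329811 = -1/122 + 329811 = 40236941/122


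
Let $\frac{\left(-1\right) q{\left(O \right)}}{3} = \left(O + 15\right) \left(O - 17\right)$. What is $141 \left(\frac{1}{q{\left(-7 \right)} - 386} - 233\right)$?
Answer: $- \frac{6241929}{190} \approx -32852.0$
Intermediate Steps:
$q{\left(O \right)} = - 3 \left(-17 + O\right) \left(15 + O\right)$ ($q{\left(O \right)} = - 3 \left(O + 15\right) \left(O - 17\right) = - 3 \left(15 + O\right) \left(-17 + O\right) = - 3 \left(-17 + O\right) \left(15 + O\right)$)
$141 \left(\frac{1}{q{\left(-7 \right)} - 386} - 233\right) = 141 \left(\frac{1}{\left(765 - 3 \left(-7\right)^{2} + 6 \left(-7\right)\right) - 386} - 233\right) = 141 \left(\frac{1}{\left(765 - 147 - 42\right) - 386} - 233\right) = 141 \left(\frac{1}{576 - 386} - 233\right) = 141 \left(\frac{1}{190} - 233\right) = 141 \left(- \frac{44269}{190}\right) = - \frac{6241929}{190}$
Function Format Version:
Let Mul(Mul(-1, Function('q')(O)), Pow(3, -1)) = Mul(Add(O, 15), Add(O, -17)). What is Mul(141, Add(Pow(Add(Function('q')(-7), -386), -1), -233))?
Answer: Rational(-6241929, 190) ≈ -32852.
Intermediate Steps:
Function('q')(O) = Mul(-3, Add(-17, O), Add(15, O)) (Function('q')(O) = Mul(-3, Mul(Add(O, 15), Add(O, -17))) = Mul(-3, Mul(Add(15, O), Add(-17, O))) = Mul(-3, Mul(Add(-17, O), Add(15, O))) = Mul(-3, Add(-17, O), Add(15, O)))
Mul(141, Add(Pow(Add(Function('q')(-7), -386), -1), -233)) = Mul(141, Add(Pow(Add(Add(765, Mul(-3, Pow(-7, 2)), Mul(6, -7)), -386), -1), -233)) = Mul(141, Add(Pow(Add(Add(765, Mul(-3, 49), -42), -386), -1), -233)) = Mul(141, Add(Pow(Add(Add(765, -147, -42), -386), -1), -233)) = Mul(141, Add(Pow(Add(576, -386), -1), -233)) = Mul(141, Add(Pow(190, -1), -233)) = Mul(141, Add(Rational(1, 190), -233)) = Mul(141, Rational(-44269, 190)) = Rational(-6241929, 190)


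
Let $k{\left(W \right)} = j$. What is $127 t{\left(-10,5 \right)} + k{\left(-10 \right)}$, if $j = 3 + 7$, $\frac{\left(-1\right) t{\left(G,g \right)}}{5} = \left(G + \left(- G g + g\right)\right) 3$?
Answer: $-85715$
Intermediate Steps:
$t{\left(G,g \right)} = - 15 G - 15 g + 15 G g$ ($t{\left(G,g \right)} = - 5 \left(G + \left(- G g + g\right)\right) 3 = - 5 \left(G - \left(- g + G g\right)\right) 3 = - 5 \left(G + g - G g\right) 3 = - 5 \left(3 G + 3 g - 3 G g\right) = - 15 G - 15 g + 15 G g$)
$j = 10$
$k{\left(W \right)} = 10$
$127 t{\left(-10,5 \right)} + k{\left(-10 \right)} = 127 \left(\left(-15\right) \left(-10\right) - 75 + 15 \left(-10\right) 5\right) + 10 = 127 \left(150 - 75 - 750\right) + 10 = 127 \left(-675\right) + 10 = -85725 + 10 = -85715$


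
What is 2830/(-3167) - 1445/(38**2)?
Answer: -8662835/4573148 ≈ -1.8943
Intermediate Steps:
2830/(-3167) - 1445/(38**2) = 2830*(-1/3167) - 1445/1444 = -2830/3167 - 1445*1/1444 = -2830/3167 - 1445/1444 = -8662835/4573148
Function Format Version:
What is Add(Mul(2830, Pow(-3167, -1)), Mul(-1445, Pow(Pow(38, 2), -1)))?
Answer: Rational(-8662835, 4573148) ≈ -1.8943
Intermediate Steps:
Add(Mul(2830, Pow(-3167, -1)), Mul(-1445, Pow(Pow(38, 2), -1))) = Add(Mul(2830, Rational(-1, 3167)), Mul(-1445, Pow(1444, -1))) = Add(Rational(-2830, 3167), Mul(-1445, Rational(1, 1444))) = Add(Rational(-2830, 3167), Rational(-1445, 1444)) = Rational(-8662835, 4573148)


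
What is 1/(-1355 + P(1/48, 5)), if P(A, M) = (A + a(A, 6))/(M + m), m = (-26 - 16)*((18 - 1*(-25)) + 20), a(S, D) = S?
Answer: -63384/85885321 ≈ -0.00073801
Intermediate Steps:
m = -2646 (m = -42*((18 + 25) + 20) = -42*(43 + 20) = -42*63 = -2646)
P(A, M) = 2*A/(-2646 + M) (P(A, M) = (A + A)/(M - 2646) = (2*A)/(-2646 + M) = 2*A/(-2646 + M))
1/(-1355 + P(1/48, 5)) = 1/(-1355 + 2/(48*(-2646 + 5))) = 1/(-1355 + 2*(1/48)/(-2641)) = 1/(-1355 + 2*(1/48)*(-1/2641)) = 1/(-1355 - 1/63384) = 1/(-85885321/63384) = -63384/85885321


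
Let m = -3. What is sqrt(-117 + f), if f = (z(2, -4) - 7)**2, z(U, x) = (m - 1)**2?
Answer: 6*I ≈ 6.0*I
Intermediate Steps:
z(U, x) = 16 (z(U, x) = (-3 - 1)**2 = (-4)**2 = 16)
f = 81 (f = (16 - 7)**2 = 9**2 = 81)
sqrt(-117 + f) = sqrt(-117 + 81) = sqrt(-36) = 6*I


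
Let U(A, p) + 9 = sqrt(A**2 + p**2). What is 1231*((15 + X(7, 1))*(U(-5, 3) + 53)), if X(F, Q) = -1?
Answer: 758296 + 17234*sqrt(34) ≈ 8.5879e+5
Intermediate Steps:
U(A, p) = -9 + sqrt(A**2 + p**2)
1231*((15 + X(7, 1))*(U(-5, 3) + 53)) = 1231*((15 - 1)*((-9 + sqrt((-5)**2 + 3**2)) + 53)) = 1231*(14*((-9 + sqrt(25 + 9)) + 53)) = 1231*(14*((-9 + sqrt(34)) + 53)) = 1231*(14*(44 + sqrt(34))) = 1231*(616 + 14*sqrt(34)) = 758296 + 17234*sqrt(34)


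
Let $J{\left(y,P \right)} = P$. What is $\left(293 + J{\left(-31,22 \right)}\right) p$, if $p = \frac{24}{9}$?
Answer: $840$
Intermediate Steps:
$p = \frac{8}{3}$ ($p = 24 \cdot \frac{1}{9} = \frac{8}{3} \approx 2.6667$)
$\left(293 + J{\left(-31,22 \right)}\right) p = \left(293 + 22\right) \frac{8}{3} = 315 \cdot \frac{8}{3} = 840$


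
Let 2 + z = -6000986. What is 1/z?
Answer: -1/6000988 ≈ -1.6664e-7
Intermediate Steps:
z = -6000988 (z = -2 - 6000986 = -6000988)
1/z = 1/(-6000988) = -1/6000988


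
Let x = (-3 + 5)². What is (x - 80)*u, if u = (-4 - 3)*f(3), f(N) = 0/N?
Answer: 0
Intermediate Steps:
f(N) = 0
x = 4 (x = 2² = 4)
u = 0 (u = (-4 - 3)*0 = -7*0 = 0)
(x - 80)*u = (4 - 80)*0 = -76*0 = 0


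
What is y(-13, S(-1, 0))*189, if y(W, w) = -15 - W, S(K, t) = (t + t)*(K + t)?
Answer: -378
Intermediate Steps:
S(K, t) = 2*t*(K + t) (S(K, t) = (2*t)*(K + t) = 2*t*(K + t))
y(-13, S(-1, 0))*189 = (-15 - 1*(-13))*189 = (-15 + 13)*189 = -2*189 = -378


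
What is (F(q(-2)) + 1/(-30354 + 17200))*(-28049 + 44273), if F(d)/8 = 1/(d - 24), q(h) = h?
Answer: -32840496/6577 ≈ -4993.2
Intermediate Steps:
F(d) = 8/(-24 + d) (F(d) = 8/(d - 24) = 8/(-24 + d))
(F(q(-2)) + 1/(-30354 + 17200))*(-28049 + 44273) = (8/(-24 - 2) + 1/(-30354 + 17200))*(-28049 + 44273) = (8/(-26) + 1/(-13154))*16224 = (8*(-1/26) - 1/13154)*16224 = (-4/13 - 1/13154)*16224 = -52629/171002*16224 = -32840496/6577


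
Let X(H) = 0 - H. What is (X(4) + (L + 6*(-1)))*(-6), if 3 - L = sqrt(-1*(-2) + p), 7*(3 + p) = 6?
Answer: 42 + 6*I*sqrt(7)/7 ≈ 42.0 + 2.2678*I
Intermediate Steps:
p = -15/7 (p = -3 + (1/7)*6 = -3 + 6/7 = -15/7 ≈ -2.1429)
X(H) = -H
L = 3 - I*sqrt(7)/7 (L = 3 - sqrt(-1*(-2) - 15/7) = 3 - sqrt(2 - 15/7) = 3 - sqrt(-1/7) = 3 - I*sqrt(7)/7 ≈ 3.0 - 0.37796*I)
(X(4) + (L + 6*(-1)))*(-6) = (-1*4 + ((3 - I*sqrt(7)/7) + 6*(-1)))*(-6) = (-4 + ((3 - I*sqrt(7)/7) - 6))*(-6) = (-4 + (-3 - I*sqrt(7)/7))*(-6) = (-7 - I*sqrt(7)/7)*(-6) = 42 + 6*I*sqrt(7)/7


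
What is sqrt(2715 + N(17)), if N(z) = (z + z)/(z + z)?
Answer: 2*sqrt(679) ≈ 52.115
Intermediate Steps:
N(z) = 1 (N(z) = (2*z)/((2*z)) = (2*z)*(1/(2*z)) = 1)
sqrt(2715 + N(17)) = sqrt(2715 + 1) = sqrt(2716) = 2*sqrt(679)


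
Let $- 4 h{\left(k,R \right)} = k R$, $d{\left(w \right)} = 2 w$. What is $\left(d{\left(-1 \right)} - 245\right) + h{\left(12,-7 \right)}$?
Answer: $-226$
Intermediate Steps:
$h{\left(k,R \right)} = - \frac{R k}{4}$ ($h{\left(k,R \right)} = - \frac{k R}{4} = - \frac{R k}{4}$)
$\left(d{\left(-1 \right)} - 245\right) + h{\left(12,-7 \right)} = \left(2 \left(-1\right) - 245\right) - \left(- \frac{7}{4}\right) 12 = \left(-2 - 245\right) + 21 = -247 + 21 = -226$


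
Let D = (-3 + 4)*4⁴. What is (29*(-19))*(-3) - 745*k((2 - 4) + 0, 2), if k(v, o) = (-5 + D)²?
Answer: -46934092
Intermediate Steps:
D = 256 (D = 1*256 = 256)
k(v, o) = 63001 (k(v, o) = (-5 + 256)² = 251² = 63001)
(29*(-19))*(-3) - 745*k((2 - 4) + 0, 2) = (29*(-19))*(-3) - 745*63001 = -551*(-3) - 1*46935745 = 1653 - 46935745 = -46934092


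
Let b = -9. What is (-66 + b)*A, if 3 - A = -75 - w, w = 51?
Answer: -9675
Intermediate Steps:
A = 129 (A = 3 - (-75 - 1*51) = 3 - (-75 - 51) = 3 - 1*(-126) = 3 + 126 = 129)
(-66 + b)*A = (-66 - 9)*129 = -75*129 = -9675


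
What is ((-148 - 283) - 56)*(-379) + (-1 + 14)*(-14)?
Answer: 184391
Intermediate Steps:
((-148 - 283) - 56)*(-379) + (-1 + 14)*(-14) = (-431 - 56)*(-379) + 13*(-14) = -487*(-379) - 182 = 184573 - 182 = 184391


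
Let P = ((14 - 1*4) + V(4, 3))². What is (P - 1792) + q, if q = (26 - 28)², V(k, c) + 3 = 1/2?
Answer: -6927/4 ≈ -1731.8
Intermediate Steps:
V(k, c) = -5/2 (V(k, c) = -3 + 1/2 = -3 + ½ = -5/2)
q = 4 (q = (-2)² = 4)
P = 225/4 (P = ((14 - 1*4) - 5/2)² = ((14 - 4) - 5/2)² = (10 - 5/2)² = (15/2)² = 225/4 ≈ 56.250)
(P - 1792) + q = (225/4 - 1792) + 4 = -6943/4 + 4 = -6927/4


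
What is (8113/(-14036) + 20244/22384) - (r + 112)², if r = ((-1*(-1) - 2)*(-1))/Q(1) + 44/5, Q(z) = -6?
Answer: -64293713174201/4418181900 ≈ -14552.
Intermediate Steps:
r = 259/30 (r = ((-1*(-1) - 2)*(-1))/(-6) + 44/5 = ((1 - 2)*(-1))*(-⅙) + 44*(⅕) = -1*(-1)*(-⅙) + 44/5 = 1*(-⅙) + 44/5 = -⅙ + 44/5 = 259/30 ≈ 8.6333)
(8113/(-14036) + 20244/22384) - (r + 112)² = (8113/(-14036) + 20244/22384) - (259/30 + 112)² = (8113*(-1/14036) + 20244*(1/22384)) - (3619/30)² = (-8113/14036 + 5061/5596) - 1*13097161/900 = 3204481/9818182 - 13097161/900 = -64293713174201/4418181900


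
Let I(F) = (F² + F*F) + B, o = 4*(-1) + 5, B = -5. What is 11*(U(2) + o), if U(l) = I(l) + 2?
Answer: 66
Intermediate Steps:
o = 1 (o = -4 + 5 = 1)
I(F) = -5 + 2*F² (I(F) = (F² + F*F) - 5 = (F² + F²) - 5 = 2*F² - 5 = -5 + 2*F²)
U(l) = -3 + 2*l² (U(l) = (-5 + 2*l²) + 2 = -3 + 2*l²)
11*(U(2) + o) = 11*((-3 + 2*2²) + 1) = 11*((-3 + 2*4) + 1) = 11*((-3 + 8) + 1) = 11*(5 + 1) = 11*6 = 66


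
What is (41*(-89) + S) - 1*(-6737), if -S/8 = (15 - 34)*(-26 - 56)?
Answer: -9376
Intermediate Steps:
S = -12464 (S = -8*(15 - 34)*(-26 - 56) = -(-152)*(-82) = -8*1558 = -12464)
(41*(-89) + S) - 1*(-6737) = (41*(-89) - 12464) - 1*(-6737) = (-3649 - 12464) + 6737 = -16113 + 6737 = -9376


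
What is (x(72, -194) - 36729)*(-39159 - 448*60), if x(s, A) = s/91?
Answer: 220719970413/91 ≈ 2.4255e+9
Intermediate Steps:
x(s, A) = s/91 (x(s, A) = s*(1/91) = s/91)
(x(72, -194) - 36729)*(-39159 - 448*60) = ((1/91)*72 - 36729)*(-39159 - 448*60) = (72/91 - 36729)*(-39159 - 26880) = -3342267/91*(-66039) = 220719970413/91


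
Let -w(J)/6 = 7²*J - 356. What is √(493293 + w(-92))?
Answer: 3*√58053 ≈ 722.83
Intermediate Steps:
w(J) = 2136 - 294*J (w(J) = -6*(7²*J - 356) = -6*(49*J - 356) = -6*(-356 + 49*J) = 2136 - 294*J)
√(493293 + w(-92)) = √(493293 + (2136 - 294*(-92))) = √(493293 + (2136 + 27048)) = √(493293 + 29184) = √522477 = 3*√58053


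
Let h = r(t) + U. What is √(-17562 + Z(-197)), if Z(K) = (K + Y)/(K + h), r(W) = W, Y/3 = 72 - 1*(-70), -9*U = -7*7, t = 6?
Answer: I*√48982103670/1670 ≈ 132.53*I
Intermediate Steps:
U = 49/9 (U = -(-7)*7/9 = -⅑*(-49) = 49/9 ≈ 5.4444)
Y = 426 (Y = 3*(72 - 1*(-70)) = 3*(72 + 70) = 3*142 = 426)
h = 103/9 (h = 6 + 49/9 = 103/9 ≈ 11.444)
Z(K) = (426 + K)/(103/9 + K) (Z(K) = (K + 426)/(K + 103/9) = (426 + K)/(103/9 + K))
√(-17562 + Z(-197)) = √(-17562 + 9*(426 - 197)/(103 + 9*(-197))) = √(-17562 + 9*229/(103 - 1773)) = √(-17562 + 9*229/(-1670)) = √(-17562 + 9*(-1/1670)*229) = √(-17562 - 2061/1670) = √(-29330601/1670) = I*√48982103670/1670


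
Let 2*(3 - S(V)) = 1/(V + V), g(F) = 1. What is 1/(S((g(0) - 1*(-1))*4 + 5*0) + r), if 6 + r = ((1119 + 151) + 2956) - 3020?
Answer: 32/38495 ≈ 0.00083128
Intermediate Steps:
S(V) = 3 - 1/(4*V) (S(V) = 3 - 1/(2*(V + V)) = 3 - 1/(2*V)/2 = 3 - 1/(4*V))
r = 1200 (r = -6 + (((1119 + 151) + 2956) - 3020) = -6 + ((1270 + 2956) - 3020) = -6 + (4226 - 3020) = -6 + 1206 = 1200)
1/(S((g(0) - 1*(-1))*4 + 5*0) + r) = 1/((3 - 1/(4*((1 - 1*(-1))*4 + 5*0))) + 1200) = 1/((3 - 1/(4*((1 + 1)*4 + 0))) + 1200) = 1/((3 - 1/(4*(2*4 + 0))) + 1200) = 1/((3 - 1/(4*(8 + 0))) + 1200) = 1/((3 - ¼/8) + 1200) = 1/((3 - ¼*⅛) + 1200) = 1/((3 - 1/32) + 1200) = 1/(95/32 + 1200) = 1/(38495/32) = 32/38495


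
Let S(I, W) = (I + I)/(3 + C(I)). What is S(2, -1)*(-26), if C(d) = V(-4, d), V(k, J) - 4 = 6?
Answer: -8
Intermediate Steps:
V(k, J) = 10 (V(k, J) = 4 + 6 = 10)
C(d) = 10
S(I, W) = 2*I/13 (S(I, W) = (I + I)/(3 + 10) = (2*I)/13 = (2*I)*(1/13) = 2*I/13)
S(2, -1)*(-26) = ((2/13)*2)*(-26) = (4/13)*(-26) = -8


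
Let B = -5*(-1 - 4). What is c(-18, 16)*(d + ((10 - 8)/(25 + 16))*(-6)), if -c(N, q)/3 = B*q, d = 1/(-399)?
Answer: 1931600/5453 ≈ 354.23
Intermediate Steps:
B = 25 (B = -5*(-5) = 25)
d = -1/399 ≈ -0.0025063
c(N, q) = -75*q
c(-18, 16)*(d + ((10 - 8)/(25 + 16))*(-6)) = (-75*16)*(-1/399 + ((10 - 8)/(25 + 16))*(-6)) = -1200*(-1/399 + (2/41)*(-6)) = -1200*(-1/399 - 12/41) = -1200*(-4829/16359) = 1931600/5453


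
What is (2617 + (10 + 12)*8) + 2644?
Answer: 5437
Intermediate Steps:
(2617 + (10 + 12)*8) + 2644 = (2617 + 22*8) + 2644 = (2617 + 176) + 2644 = 2793 + 2644 = 5437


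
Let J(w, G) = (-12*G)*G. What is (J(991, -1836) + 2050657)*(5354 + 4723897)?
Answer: -181603687678845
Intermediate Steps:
J(w, G) = -12*G²
(J(991, -1836) + 2050657)*(5354 + 4723897) = (-12*(-1836)² + 2050657)*(5354 + 4723897) = (-12*3370896 + 2050657)*4729251 = (-40450752 + 2050657)*4729251 = -38400095*4729251 = -181603687678845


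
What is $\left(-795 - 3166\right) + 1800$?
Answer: $-2161$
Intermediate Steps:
$\left(-795 - 3166\right) + 1800 = -3961 + 1800 = -2161$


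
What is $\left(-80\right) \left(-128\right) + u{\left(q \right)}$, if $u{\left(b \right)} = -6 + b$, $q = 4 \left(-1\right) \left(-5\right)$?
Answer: $10254$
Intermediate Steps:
$q = 20$ ($q = \left(-4\right) \left(-5\right) = 20$)
$\left(-80\right) \left(-128\right) + u{\left(q \right)} = \left(-80\right) \left(-128\right) + \left(-6 + 20\right) = 10240 + 14 = 10254$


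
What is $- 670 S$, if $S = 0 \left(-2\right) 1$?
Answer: $0$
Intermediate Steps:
$S = 0$ ($S = 0 \cdot 1 = 0$)
$- 670 S = \left(-670\right) 0 = 0$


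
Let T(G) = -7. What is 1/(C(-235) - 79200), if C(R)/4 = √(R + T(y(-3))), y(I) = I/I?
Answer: -225/17820011 - I*√2/142560088 ≈ -1.2626e-5 - 9.9201e-9*I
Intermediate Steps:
y(I) = 1
C(R) = 4*√(-7 + R) (C(R) = 4*√(R - 7) = 4*√(-7 + R))
1/(C(-235) - 79200) = 1/(4*√(-7 - 235) - 79200) = 1/(4*√(-242) - 79200) = 1/(4*(11*I*√2) - 79200) = 1/(44*I*√2 - 79200) = 1/(-79200 + 44*I*√2)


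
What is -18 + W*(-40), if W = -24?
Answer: 942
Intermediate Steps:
-18 + W*(-40) = -18 - 24*(-40) = -18 + 960 = 942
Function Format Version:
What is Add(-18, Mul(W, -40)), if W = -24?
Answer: 942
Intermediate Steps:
Add(-18, Mul(W, -40)) = Add(-18, Mul(-24, -40)) = Add(-18, 960) = 942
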